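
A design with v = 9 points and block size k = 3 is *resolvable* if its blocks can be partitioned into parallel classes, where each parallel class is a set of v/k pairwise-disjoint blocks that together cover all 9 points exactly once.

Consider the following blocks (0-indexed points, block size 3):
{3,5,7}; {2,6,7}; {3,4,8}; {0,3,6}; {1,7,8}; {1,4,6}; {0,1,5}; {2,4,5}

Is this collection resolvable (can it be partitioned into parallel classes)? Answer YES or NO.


v = 9, block size k = 3, number of blocks = 8.
For resolvability, blocks must partition into parallel classes of size v/k = 3.
Total blocks must therefore be a multiple of 3: 8 = 3·2 + 2 ⇒ not divisible ✗.
Resolvable? NO.

NO


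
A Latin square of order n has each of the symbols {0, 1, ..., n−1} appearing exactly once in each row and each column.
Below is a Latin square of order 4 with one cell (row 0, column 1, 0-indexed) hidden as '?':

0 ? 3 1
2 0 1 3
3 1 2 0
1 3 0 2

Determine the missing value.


Row 0 contains symbols [0, 1, 3] — missing [2].
Column 1 contains symbols [0, 1, 3] — missing [2].
The missing symbol must appear in both missing sets; intersection = [2].
Therefore the hidden value is 2.

Missing value = 2.


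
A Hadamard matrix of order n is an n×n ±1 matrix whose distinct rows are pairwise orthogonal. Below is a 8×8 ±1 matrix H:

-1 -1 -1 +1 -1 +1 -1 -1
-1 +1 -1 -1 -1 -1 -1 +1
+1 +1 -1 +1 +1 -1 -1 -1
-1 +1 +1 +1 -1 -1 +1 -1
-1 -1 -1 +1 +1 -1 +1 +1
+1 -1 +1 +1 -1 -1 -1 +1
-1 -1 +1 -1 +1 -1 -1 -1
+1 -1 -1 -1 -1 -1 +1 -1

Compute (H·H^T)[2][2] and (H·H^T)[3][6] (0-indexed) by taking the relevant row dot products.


Row 2 of H: [1, 1, -1, 1, 1, -1, -1, -1].
Row 3 of H: [-1, 1, 1, 1, -1, -1, 1, -1].
Row 6 of H: [-1, -1, 1, -1, 1, -1, -1, -1].
(H·H^T)[2][2] = Σ_j H[2][j]·H[2][j] = (1)² + (1)² + (-1)² + (1)² + (1)² + (-1)² + (-1)² + (-1)² = 1 + 1 + 1 + 1 + 1 + 1 + 1 + 1 = 8.
(H·H^T)[3][6] = Σ_j H[3][j]·H[6][j] = (-1)·(-1) + (1)·(-1) + (1)·(1) + (1)·(-1) + (-1)·(1) + (-1)·(-1) + (1)·(-1) + (-1)·(-1) = 1 + -1 + 1 + -1 + -1 + 1 + -1 + 1 = 0.
So rows 3 and 6 are orthogonal; the diagonal entry equals n = 8.

(2,2) entry = 8; (3,6) entry = 0.


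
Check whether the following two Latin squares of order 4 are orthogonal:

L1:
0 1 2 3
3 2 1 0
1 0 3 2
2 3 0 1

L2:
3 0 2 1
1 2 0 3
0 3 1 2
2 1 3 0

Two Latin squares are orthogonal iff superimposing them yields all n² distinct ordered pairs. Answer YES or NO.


Form the n² = 16 superimposed pairs (L1[i][j], L2[i][j]), row by row (rows and columns indexed from 0):
row 0: (0,3) (1,0) (2,2) (3,1)
row 1: (3,1) (2,2) (1,0) (0,3)
row 2: (1,0) (0,3) (3,1) (2,2)
row 3: (2,2) (3,1) (0,3) (1,0)
Orthogonality requires all 16 pairs distinct.
But the pair (3,1) repeats: cell (0,3) has L1 = 3, L2 = 1, and cell (1,0) has L1 = 3, L2 = 1.
A repeated pair means some other pair never occurs (only 4 distinct pairs out of 16), so the squares are not orthogonal.
Conclusion: NO.

NO


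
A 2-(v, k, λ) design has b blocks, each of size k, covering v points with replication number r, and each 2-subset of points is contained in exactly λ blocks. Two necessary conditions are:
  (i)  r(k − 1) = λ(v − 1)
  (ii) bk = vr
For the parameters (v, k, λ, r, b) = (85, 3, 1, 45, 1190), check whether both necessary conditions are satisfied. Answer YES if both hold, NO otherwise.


Condition (i): r(k − 1) = 45·2 = 90; λ(v − 1) = 1·84 = 84. Match? NO.
Condition (ii): bk = 1190·3 = 3570; vr = 85·45 = 3825. Match? NO.
Both conditions hold? NO.

NO


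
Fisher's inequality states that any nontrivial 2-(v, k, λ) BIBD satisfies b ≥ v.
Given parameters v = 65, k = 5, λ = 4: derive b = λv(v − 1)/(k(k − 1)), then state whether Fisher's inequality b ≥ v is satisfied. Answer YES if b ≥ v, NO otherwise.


b = λv(v − 1)/(k(k − 1)) = 4·65·64/(5·4) = 16640/20 = 832.
Compare with v = 65: b ≥ v, so Fisher's inequality holds.

YES


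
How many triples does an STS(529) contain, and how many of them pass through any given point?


An STS(v) is a 2-(v, 3, 1) BIBD: block size k = 3, λ = 1.
Replication: r(k − 1) = λ(v − 1) ⇒ r·2 = 529 − 1 = 528 ⇒ r = 264.
Block count: b = v(v − 1)/6 = 529·528/6 = 279312/6 = 46552.
(Check via bk = vr: 46552·3 = 139656 = 529·264 = 139656 ✓.)

r = 264, b = 46552.


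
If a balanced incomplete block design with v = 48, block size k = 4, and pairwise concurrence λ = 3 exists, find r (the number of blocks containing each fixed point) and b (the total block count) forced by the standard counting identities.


Any 2-(v, k, λ) BIBD satisfies two necessary conditions:
  (i)  Each point sits in r blocks, and counting incidences through any fixed point gives r(k − 1) = λ(v − 1), so r = λ(v − 1)/(k − 1).
  (ii) Total incidences bk = vr, so b = vr/k.
Step 1: r = λ(v − 1)/(k − 1) = 3·(48 − 1)/(4 − 1) = 3·47/3 = 141/3 = 47.
Step 2: b = vr/k = 48·47/4 = 2256/4 = 564.
Check integrality: r = 47 ∈ Z ✓, b = 564 ∈ Z ✓.
(These identities are necessary conditions: they determine r and b for any design with these parameters, but do not by themselves prove that one exists.)

r = 47, b = 564.


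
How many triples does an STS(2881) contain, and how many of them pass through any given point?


An STS(v) is a 2-(v, 3, 1) BIBD: block size k = 3, λ = 1.
Replication: r(k − 1) = λ(v − 1) ⇒ r·2 = 2881 − 1 = 2880 ⇒ r = 1440.
Block count: b = v(v − 1)/6 = 2881·2880/6 = 8297280/6 = 1382880.

r = 1440, b = 1382880.


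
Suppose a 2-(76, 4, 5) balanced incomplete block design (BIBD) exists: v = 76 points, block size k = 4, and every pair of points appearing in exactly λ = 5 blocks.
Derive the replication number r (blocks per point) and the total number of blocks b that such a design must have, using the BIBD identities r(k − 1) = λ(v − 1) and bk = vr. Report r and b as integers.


Any 2-(v, k, λ) BIBD satisfies two necessary conditions:
  (i)  Each point sits in r blocks, and counting incidences through any fixed point gives r(k − 1) = λ(v − 1), so r = λ(v − 1)/(k − 1).
  (ii) Total incidences bk = vr, so b = vr/k.
Step 1: r = λ(v − 1)/(k − 1) = 5·(76 − 1)/(4 − 1) = 5·75/3 = 375/3 = 125.
Step 2: b = vr/k = 76·125/4 = 9500/4 = 2375.
Check integrality: r = 125 ∈ Z ✓, b = 2375 ∈ Z ✓.
(These identities are necessary conditions: they determine r and b for any design with these parameters, but do not by themselves prove that one exists.)

r = 125, b = 2375.


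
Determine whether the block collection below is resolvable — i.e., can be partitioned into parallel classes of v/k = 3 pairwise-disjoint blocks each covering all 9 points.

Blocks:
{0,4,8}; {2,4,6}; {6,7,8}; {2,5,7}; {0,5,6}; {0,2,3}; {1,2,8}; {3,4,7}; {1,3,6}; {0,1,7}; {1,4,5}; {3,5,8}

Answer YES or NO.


v = 9, block size k = 3, number of blocks = 12.
For resolvability, blocks must partition into parallel classes of size v/k = 3.
Total blocks must therefore be a multiple of 3: 12 = 3·4 + 0 ⇒ divisible ✓.
Greedy packing gives 4 candidate class(es). Each should be a full parallel class (size 3, covers all 9 points).
  Class 1 (3 blocks): {0,4,8}; {2,5,7}; {1,3,6}. Points covered: [0, 1, 2, 3, 4, 5, 6, 7, 8].
  Class 2 (3 blocks): {2,4,6}; {0,1,7}; {3,5,8}. Points covered: [0, 1, 2, 3, 4, 5, 6, 7, 8].
  Class 3 (3 blocks): {6,7,8}; {0,2,3}; {1,4,5}. Points covered: [0, 1, 2, 3, 4, 5, 6, 7, 8].
  Class 4 (3 blocks): {0,5,6}; {1,2,8}; {3,4,7}. Points covered: [0, 1, 2, 3, 4, 5, 6, 7, 8].
All classes full (size 3)? YES. All classes cover every point? YES.
Resolvable? YES.

YES


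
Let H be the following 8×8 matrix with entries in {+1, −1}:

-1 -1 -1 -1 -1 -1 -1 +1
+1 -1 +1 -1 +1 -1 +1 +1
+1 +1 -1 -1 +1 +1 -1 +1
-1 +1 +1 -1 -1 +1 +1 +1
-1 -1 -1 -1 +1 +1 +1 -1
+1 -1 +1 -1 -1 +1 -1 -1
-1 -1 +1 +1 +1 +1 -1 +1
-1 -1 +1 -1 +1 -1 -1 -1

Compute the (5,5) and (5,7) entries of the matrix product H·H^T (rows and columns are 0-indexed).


Row 5 of H: [1, -1, 1, -1, -1, 1, -1, -1].
Row 7 of H: [-1, -1, 1, -1, 1, -1, -1, -1].
(H·H^T)[5][5] = Σ_j H[5][j]·H[5][j] = (1)² + (-1)² + (1)² + (-1)² + (-1)² + (1)² + (-1)² + (-1)² = 1 + 1 + 1 + 1 + 1 + 1 + 1 + 1 = 8.
(H·H^T)[5][7] = Σ_j H[5][j]·H[7][j] = (1)·(-1) + (-1)·(-1) + (1)·(1) + (-1)·(-1) + (-1)·(1) + (1)·(-1) + (-1)·(-1) + (-1)·(-1) = -1 + 1 + 1 + 1 + -1 + -1 + 1 + 1 = 2.
Rows 5 and 7 are not orthogonal (dot product = 2 ≠ 0), so H is not a Hadamard matrix.

(5,5) entry = 8; (5,7) entry = 2.


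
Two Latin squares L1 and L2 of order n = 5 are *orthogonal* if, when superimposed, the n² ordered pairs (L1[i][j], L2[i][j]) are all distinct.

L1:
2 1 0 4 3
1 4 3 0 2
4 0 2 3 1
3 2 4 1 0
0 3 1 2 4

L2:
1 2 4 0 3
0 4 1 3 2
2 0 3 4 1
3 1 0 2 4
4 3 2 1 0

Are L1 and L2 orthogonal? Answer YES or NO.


Form the n² = 25 superimposed pairs (L1[i][j], L2[i][j]), row by row (rows and columns indexed from 0):
row 0: (2,1) (1,2) (0,4) (4,0) (3,3)
row 1: (1,0) (4,4) (3,1) (0,3) (2,2)
row 2: (4,2) (0,0) (2,3) (3,4) (1,1)
row 3: (3,3) (2,1) (4,0) (1,2) (0,4)
row 4: (0,4) (3,3) (1,2) (2,1) (4,0)
Orthogonality requires all 25 pairs distinct.
But the pair (3,3) repeats: cell (0,4) has L1 = 3, L2 = 3, and cell (3,0) has L1 = 3, L2 = 3.
A repeated pair means some other pair never occurs (only 15 distinct pairs out of 25), so the squares are not orthogonal.
Conclusion: NO.

NO


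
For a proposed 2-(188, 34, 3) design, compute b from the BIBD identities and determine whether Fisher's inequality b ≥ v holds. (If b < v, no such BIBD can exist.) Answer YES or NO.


r = λ(v − 1)/(k − 1) = 3·187/33 = 17.
b = vr/k = 188·17/34 = 94.
Fisher's inequality: b ≥ v ⇔ 94 ≥ 188? NO.

NO


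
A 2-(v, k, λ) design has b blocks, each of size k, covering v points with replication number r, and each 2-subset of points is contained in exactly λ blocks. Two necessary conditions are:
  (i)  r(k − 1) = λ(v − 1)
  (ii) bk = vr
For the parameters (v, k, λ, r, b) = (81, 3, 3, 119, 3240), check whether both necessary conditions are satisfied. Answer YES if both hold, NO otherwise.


Condition (i): r(k − 1) = 119·2 = 238; λ(v − 1) = 3·80 = 240. Match? NO.
Condition (ii): bk = 3240·3 = 9720; vr = 81·119 = 9639. Match? NO.
Both conditions hold? NO.

NO


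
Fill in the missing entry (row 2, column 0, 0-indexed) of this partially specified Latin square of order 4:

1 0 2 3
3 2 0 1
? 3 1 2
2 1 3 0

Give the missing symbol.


Row 2 contains symbols [1, 2, 3] — missing [0].
Column 0 contains symbols [1, 2, 3] — missing [0].
The missing symbol must appear in both missing sets; intersection = [0].
Therefore the hidden value is 0.

Missing value = 0.


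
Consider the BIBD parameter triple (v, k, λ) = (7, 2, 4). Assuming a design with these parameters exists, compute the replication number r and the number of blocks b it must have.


Any 2-(v, k, λ) BIBD satisfies two necessary conditions:
  (i)  Each point sits in r blocks, and counting incidences through any fixed point gives r(k − 1) = λ(v − 1), so r = λ(v − 1)/(k − 1).
  (ii) Total incidences bk = vr, so b = vr/k.
Step 1: r = λ(v − 1)/(k − 1) = 4·(7 − 1)/(2 − 1) = 4·6/1 = 24/1 = 24.
Step 2: b = vr/k = 7·24/2 = 168/2 = 84.
Check integrality: r = 24 ∈ Z ✓, b = 84 ∈ Z ✓.
(These identities are necessary conditions: they determine r and b for any design with these parameters, but do not by themselves prove that one exists.)

r = 24, b = 84.


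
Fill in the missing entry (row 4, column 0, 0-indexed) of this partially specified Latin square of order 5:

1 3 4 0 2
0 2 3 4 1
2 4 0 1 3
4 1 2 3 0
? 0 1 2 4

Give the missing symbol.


Row 4 contains symbols [0, 1, 2, 4] — missing [3].
Column 0 contains symbols [0, 1, 2, 4] — missing [3].
The missing symbol must appear in both missing sets; intersection = [3].
Therefore the hidden value is 3.

Missing value = 3.


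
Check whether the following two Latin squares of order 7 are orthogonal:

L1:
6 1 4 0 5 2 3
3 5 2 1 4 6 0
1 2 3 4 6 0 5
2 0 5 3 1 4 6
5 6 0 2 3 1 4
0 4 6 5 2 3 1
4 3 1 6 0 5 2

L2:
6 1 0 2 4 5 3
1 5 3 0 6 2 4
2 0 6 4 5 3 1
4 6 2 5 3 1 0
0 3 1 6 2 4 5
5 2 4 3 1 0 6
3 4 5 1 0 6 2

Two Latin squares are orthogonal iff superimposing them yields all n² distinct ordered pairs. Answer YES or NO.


Form the n² = 49 superimposed pairs (L1[i][j], L2[i][j]), row by row (rows and columns indexed from 0):
row 0: (6,6) (1,1) (4,0) (0,2) (5,4) (2,5) (3,3)
row 1: (3,1) (5,5) (2,3) (1,0) (4,6) (6,2) (0,4)
row 2: (1,2) (2,0) (3,6) (4,4) (6,5) (0,3) (5,1)
row 3: (2,4) (0,6) (5,2) (3,5) (1,3) (4,1) (6,0)
row 4: (5,0) (6,3) (0,1) (2,6) (3,2) (1,4) (4,5)
row 5: (0,5) (4,2) (6,4) (5,3) (2,1) (3,0) (1,6)
row 6: (4,3) (3,4) (1,5) (6,1) (0,0) (5,6) (2,2)
Orthogonality requires all 49 pairs distinct.
Check by first coordinate: for each symbol s of L1, list the L2 entries in the n cells where L1 = s; they must all differ.
  L1 = 0: L2 entries (in reading order) 2, 4, 3, 6, 1, 5, 0 — all 7 distinct ✓
  L1 = 1: L2 entries (in reading order) 1, 0, 2, 3, 4, 6, 5 — all 7 distinct ✓
  L1 = 2: L2 entries (in reading order) 5, 3, 0, 4, 6, 1, 2 — all 7 distinct ✓
  L1 = 3: L2 entries (in reading order) 3, 1, 6, 5, 2, 0, 4 — all 7 distinct ✓
  L1 = 4: L2 entries (in reading order) 0, 6, 4, 1, 5, 2, 3 — all 7 distinct ✓
  L1 = 5: L2 entries (in reading order) 4, 5, 1, 2, 0, 3, 6 — all 7 distinct ✓
  L1 = 6: L2 entries (in reading order) 6, 2, 5, 0, 3, 4, 1 — all 7 distinct ✓
Every symbol of L1 meets every symbol of L2 exactly once, so all 49 pairs are distinct (49 of 49).
Conclusion: YES.

YES


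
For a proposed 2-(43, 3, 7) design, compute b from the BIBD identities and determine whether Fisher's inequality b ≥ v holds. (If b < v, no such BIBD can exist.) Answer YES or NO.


r = λ(v − 1)/(k − 1) = 7·42/2 = 147.
b = vr/k = 43·147/3 = 2107.
Fisher's inequality: b ≥ v ⇔ 2107 ≥ 43? YES.

YES


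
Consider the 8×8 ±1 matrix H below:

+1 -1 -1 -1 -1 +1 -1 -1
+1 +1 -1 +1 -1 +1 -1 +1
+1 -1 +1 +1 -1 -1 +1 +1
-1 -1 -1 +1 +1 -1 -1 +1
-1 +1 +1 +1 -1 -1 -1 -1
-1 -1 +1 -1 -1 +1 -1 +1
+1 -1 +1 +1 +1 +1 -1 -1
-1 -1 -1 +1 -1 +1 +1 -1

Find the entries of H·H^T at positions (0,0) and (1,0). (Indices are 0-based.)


Row 0 of H: [1, -1, -1, -1, -1, 1, -1, -1].
Row 1 of H: [1, 1, -1, 1, -1, 1, -1, 1].
(H·H^T)[0][0] = Σ_j H[0][j]·H[0][j] = (1)² + (-1)² + (-1)² + (-1)² + (-1)² + (1)² + (-1)² + (-1)² = 1 + 1 + 1 + 1 + 1 + 1 + 1 + 1 = 8.
(H·H^T)[1][0] = Σ_j H[1][j]·H[0][j] = (1)·(1) + (1)·(-1) + (-1)·(-1) + (1)·(-1) + (-1)·(-1) + (1)·(1) + (-1)·(-1) + (1)·(-1) = 1 + -1 + 1 + -1 + 1 + 1 + 1 + -1 = 2.
Rows 1 and 0 are not orthogonal (dot product = 2 ≠ 0), so H is not a Hadamard matrix.

(0,0) entry = 8; (1,0) entry = 2.


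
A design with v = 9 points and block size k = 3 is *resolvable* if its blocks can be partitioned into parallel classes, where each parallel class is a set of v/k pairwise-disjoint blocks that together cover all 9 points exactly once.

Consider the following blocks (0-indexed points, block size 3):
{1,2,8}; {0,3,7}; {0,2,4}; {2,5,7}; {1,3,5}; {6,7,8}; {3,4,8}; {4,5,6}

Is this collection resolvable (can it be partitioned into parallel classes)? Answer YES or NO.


v = 9, block size k = 3, number of blocks = 8.
For resolvability, blocks must partition into parallel classes of size v/k = 3.
Total blocks must therefore be a multiple of 3: 8 = 3·2 + 2 ⇒ not divisible ✗.
Resolvable? NO.

NO


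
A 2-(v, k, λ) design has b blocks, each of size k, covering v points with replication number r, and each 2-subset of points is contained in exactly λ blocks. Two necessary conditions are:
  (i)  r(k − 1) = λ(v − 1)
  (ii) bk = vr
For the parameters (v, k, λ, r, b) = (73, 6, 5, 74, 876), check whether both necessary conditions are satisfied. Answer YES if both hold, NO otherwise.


Condition (i): r(k − 1) = 74·5 = 370; λ(v − 1) = 5·72 = 360. Match? NO.
Condition (ii): bk = 876·6 = 5256; vr = 73·74 = 5402. Match? NO.
Both conditions hold? NO.

NO


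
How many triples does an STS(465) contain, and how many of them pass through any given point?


An STS(v) is a 2-(v, 3, 1) BIBD: block size k = 3, λ = 1.
Replication: r(k − 1) = λ(v − 1) ⇒ r·2 = 465 − 1 = 464 ⇒ r = 232.
Block count: b = v(v − 1)/6 = 465·464/6 = 215760/6 = 35960.

r = 232, b = 35960.


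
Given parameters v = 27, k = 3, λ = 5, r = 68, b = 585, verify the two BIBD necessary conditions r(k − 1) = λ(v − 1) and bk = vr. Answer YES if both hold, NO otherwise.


Condition (i): r(k − 1) = 68·2 = 136; λ(v − 1) = 5·26 = 130. Match? NO.
Condition (ii): bk = 585·3 = 1755; vr = 27·68 = 1836. Match? NO.
Both conditions hold? NO.

NO


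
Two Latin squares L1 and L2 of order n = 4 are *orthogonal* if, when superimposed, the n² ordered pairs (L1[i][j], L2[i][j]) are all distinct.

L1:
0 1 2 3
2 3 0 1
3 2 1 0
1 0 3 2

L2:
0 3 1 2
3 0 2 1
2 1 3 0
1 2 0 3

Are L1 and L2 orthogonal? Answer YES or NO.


Form the n² = 16 superimposed pairs (L1[i][j], L2[i][j]), row by row (rows and columns indexed from 0):
row 0: (0,0) (1,3) (2,1) (3,2)
row 1: (2,3) (3,0) (0,2) (1,1)
row 2: (3,2) (2,1) (1,3) (0,0)
row 3: (1,1) (0,2) (3,0) (2,3)
Orthogonality requires all 16 pairs distinct.
But the pair (3,2) repeats: cell (0,3) has L1 = 3, L2 = 2, and cell (2,0) has L1 = 3, L2 = 2.
A repeated pair means some other pair never occurs (only 8 distinct pairs out of 16), so the squares are not orthogonal.
Conclusion: NO.

NO


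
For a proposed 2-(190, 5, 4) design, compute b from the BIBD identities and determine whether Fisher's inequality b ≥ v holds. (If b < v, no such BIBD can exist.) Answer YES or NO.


r = λ(v − 1)/(k − 1) = 4·189/4 = 189.
b = vr/k = 190·189/5 = 7182.
Fisher's inequality: b ≥ v ⇔ 7182 ≥ 190? YES.

YES


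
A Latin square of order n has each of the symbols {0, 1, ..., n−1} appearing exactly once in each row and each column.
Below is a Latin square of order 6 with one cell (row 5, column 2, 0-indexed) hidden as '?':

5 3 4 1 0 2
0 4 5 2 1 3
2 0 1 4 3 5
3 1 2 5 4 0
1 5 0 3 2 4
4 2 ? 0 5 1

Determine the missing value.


Row 5 contains symbols [0, 1, 2, 4, 5] — missing [3].
Column 2 contains symbols [0, 1, 2, 4, 5] — missing [3].
The missing symbol must appear in both missing sets; intersection = [3].
Therefore the hidden value is 3.

Missing value = 3.


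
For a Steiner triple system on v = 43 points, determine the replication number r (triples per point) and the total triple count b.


An STS(v) is a 2-(v, 3, 1) BIBD: block size k = 3, λ = 1.
Replication: r(k − 1) = λ(v − 1) ⇒ r·2 = 43 − 1 = 42 ⇒ r = 21.
Block count: bk = vr ⇒ b·3 = 43·21 = 903 ⇒ b = 301.
(Check via b = v(v − 1)/6 = 43·42/6 = 1806/6 = 301.)

r = 21, b = 301.


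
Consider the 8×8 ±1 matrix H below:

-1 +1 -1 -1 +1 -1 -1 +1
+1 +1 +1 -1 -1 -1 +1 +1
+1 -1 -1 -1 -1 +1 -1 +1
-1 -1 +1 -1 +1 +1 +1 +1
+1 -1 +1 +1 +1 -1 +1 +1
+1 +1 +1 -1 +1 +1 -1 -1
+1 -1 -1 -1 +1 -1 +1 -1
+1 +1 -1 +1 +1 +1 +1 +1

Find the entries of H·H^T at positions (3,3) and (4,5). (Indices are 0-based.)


Row 3 of H: [-1, -1, 1, -1, 1, 1, 1, 1].
Row 4 of H: [1, -1, 1, 1, 1, -1, 1, 1].
Row 5 of H: [1, 1, 1, -1, 1, 1, -1, -1].
(H·H^T)[3][3] = Σ_j H[3][j]·H[3][j] = (-1)² + (-1)² + (1)² + (-1)² + (1)² + (1)² + (1)² + (1)² = 1 + 1 + 1 + 1 + 1 + 1 + 1 + 1 = 8.
(H·H^T)[4][5] = Σ_j H[4][j]·H[5][j] = (1)·(1) + (-1)·(1) + (1)·(1) + (1)·(-1) + (1)·(1) + (-1)·(1) + (1)·(-1) + (1)·(-1) = 1 + -1 + 1 + -1 + 1 + -1 + -1 + -1 = -2.
Rows 4 and 5 are not orthogonal (dot product = -2 ≠ 0), so H is not a Hadamard matrix.

(3,3) entry = 8; (4,5) entry = -2.


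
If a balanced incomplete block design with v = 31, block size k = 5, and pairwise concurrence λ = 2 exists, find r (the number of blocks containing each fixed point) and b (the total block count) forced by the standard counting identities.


Any 2-(v, k, λ) BIBD satisfies two necessary conditions:
  (i)  Each point sits in r blocks, and counting incidences through any fixed point gives r(k − 1) = λ(v − 1), so r = λ(v − 1)/(k − 1).
  (ii) Total incidences bk = vr, so b = vr/k.
Step 1: r = λ(v − 1)/(k − 1) = 2·(31 − 1)/(5 − 1) = 2·30/4 = 60/4 = 15.
Step 2: b = vr/k = 31·15/5 = 465/5 = 93.
Check integrality: r = 15 ∈ Z ✓, b = 93 ∈ Z ✓.
(These identities are necessary conditions: they determine r and b for any design with these parameters, but do not by themselves prove that one exists.)

r = 15, b = 93.


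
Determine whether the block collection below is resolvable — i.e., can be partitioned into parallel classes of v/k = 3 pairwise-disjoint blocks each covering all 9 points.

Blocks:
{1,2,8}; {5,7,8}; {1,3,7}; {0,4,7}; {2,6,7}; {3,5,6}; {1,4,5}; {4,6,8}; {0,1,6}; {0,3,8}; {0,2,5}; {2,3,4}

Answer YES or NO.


v = 9, block size k = 3, number of blocks = 12.
For resolvability, blocks must partition into parallel classes of size v/k = 3.
Total blocks must therefore be a multiple of 3: 12 = 3·4 + 0 ⇒ divisible ✓.
Greedy packing gives 4 candidate class(es). Each should be a full parallel class (size 3, covers all 9 points).
  Class 1 (3 blocks): {1,2,8}; {0,4,7}; {3,5,6}. Points covered: [0, 1, 2, 3, 4, 5, 6, 7, 8].
  Class 2 (3 blocks): {5,7,8}; {0,1,6}; {2,3,4}. Points covered: [0, 1, 2, 3, 4, 5, 6, 7, 8].
  Class 3 (3 blocks): {1,3,7}; {4,6,8}; {0,2,5}. Points covered: [0, 1, 2, 3, 4, 5, 6, 7, 8].
  Class 4 (3 blocks): {2,6,7}; {1,4,5}; {0,3,8}. Points covered: [0, 1, 2, 3, 4, 5, 6, 7, 8].
All classes full (size 3)? YES. All classes cover every point? YES.
Resolvable? YES.

YES


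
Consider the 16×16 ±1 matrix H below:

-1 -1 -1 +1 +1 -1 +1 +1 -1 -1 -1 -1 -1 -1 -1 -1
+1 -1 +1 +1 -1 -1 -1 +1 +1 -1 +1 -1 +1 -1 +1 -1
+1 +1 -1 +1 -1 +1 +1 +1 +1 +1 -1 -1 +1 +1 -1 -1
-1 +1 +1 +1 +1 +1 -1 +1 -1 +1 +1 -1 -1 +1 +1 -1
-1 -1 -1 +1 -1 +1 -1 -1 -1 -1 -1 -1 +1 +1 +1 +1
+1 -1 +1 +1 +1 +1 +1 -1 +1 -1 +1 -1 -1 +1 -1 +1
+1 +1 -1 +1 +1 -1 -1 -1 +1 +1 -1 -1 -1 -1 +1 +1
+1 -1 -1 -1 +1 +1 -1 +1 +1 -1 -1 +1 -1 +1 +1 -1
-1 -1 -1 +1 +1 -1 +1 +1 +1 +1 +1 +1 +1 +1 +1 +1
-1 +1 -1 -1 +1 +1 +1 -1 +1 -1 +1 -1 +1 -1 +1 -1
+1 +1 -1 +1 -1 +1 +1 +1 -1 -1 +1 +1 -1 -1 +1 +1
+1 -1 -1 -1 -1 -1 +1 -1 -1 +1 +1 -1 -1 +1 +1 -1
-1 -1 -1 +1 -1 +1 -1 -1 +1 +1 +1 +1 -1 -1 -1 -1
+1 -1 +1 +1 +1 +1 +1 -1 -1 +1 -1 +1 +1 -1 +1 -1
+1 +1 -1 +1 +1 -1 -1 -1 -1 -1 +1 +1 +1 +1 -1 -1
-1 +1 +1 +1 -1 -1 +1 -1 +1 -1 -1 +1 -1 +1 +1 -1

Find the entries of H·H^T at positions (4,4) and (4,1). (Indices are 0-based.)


Row 1 of H: [1, -1, 1, 1, -1, -1, -1, 1, 1, -1, 1, -1, 1, -1, 1, -1].
Row 4 of H: [-1, -1, -1, 1, -1, 1, -1, -1, -1, -1, -1, -1, 1, 1, 1, 1].
(H·H^T)[4][4] = Σ_j H[4][j]·H[4][j] = (-1)² + (-1)² + (-1)² + (1)² + (-1)² + (1)² + (-1)² + (-1)² + (-1)² + (-1)² + (-1)² + (-1)² + (1)² + (1)² + (1)² + (1)² = 1 + 1 + 1 + 1 + 1 + 1 + 1 + 1 + 1 + 1 + 1 + 1 + 1 + 1 + 1 + 1 = 16.
(H·H^T)[4][1] = Σ_j H[4][j]·H[1][j] = (-1)·(1) + (-1)·(-1) + (-1)·(1) + (1)·(1) + (-1)·(-1) + (1)·(-1) + (-1)·(-1) + (-1)·(1) + (-1)·(1) + (-1)·(-1) + (-1)·(1) + (-1)·(-1) + (1)·(1) + (1)·(-1) + (1)·(1) + (1)·(-1) = -1 + 1 + -1 + 1 + 1 + -1 + 1 + -1 + -1 + 1 + -1 + 1 + 1 + -1 + 1 + -1 = 0.
So rows 4 and 1 are orthogonal; the diagonal entry equals n = 16.

(4,4) entry = 16; (4,1) entry = 0.


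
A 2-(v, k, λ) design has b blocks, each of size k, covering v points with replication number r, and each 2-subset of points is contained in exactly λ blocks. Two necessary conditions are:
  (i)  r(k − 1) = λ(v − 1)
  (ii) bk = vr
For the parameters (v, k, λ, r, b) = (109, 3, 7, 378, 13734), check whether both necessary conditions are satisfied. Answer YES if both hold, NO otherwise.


Condition (i): r(k − 1) = 378·2 = 756; λ(v − 1) = 7·108 = 756. Match? YES.
Condition (ii): bk = 13734·3 = 41202; vr = 109·378 = 41202. Match? YES.
Both conditions hold? YES.

YES


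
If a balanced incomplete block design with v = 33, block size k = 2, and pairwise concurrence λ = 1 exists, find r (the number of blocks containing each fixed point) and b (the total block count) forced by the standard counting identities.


Any 2-(v, k, λ) BIBD satisfies two necessary conditions:
  (i)  Each point sits in r blocks, and counting incidences through any fixed point gives r(k − 1) = λ(v − 1), so r = λ(v − 1)/(k − 1).
  (ii) Total incidences bk = vr, so b = vr/k.
Step 1: r = λ(v − 1)/(k − 1) = 1·(33 − 1)/(2 − 1) = 1·32/1 = 32/1 = 32.
Step 2: b = vr/k = 33·32/2 = 1056/2 = 528.
Check integrality: r = 32 ∈ Z ✓, b = 528 ∈ Z ✓.
(These identities are necessary conditions: they determine r and b for any design with these parameters, but do not by themselves prove that one exists.)

r = 32, b = 528.


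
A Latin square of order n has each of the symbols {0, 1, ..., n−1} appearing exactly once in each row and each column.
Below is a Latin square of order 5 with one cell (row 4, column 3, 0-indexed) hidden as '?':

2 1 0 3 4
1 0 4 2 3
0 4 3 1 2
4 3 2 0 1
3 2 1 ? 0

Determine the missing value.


Row 4 contains symbols [0, 1, 2, 3] — missing [4].
Column 3 contains symbols [0, 1, 2, 3] — missing [4].
The missing symbol must appear in both missing sets; intersection = [4].
Therefore the hidden value is 4.

Missing value = 4.


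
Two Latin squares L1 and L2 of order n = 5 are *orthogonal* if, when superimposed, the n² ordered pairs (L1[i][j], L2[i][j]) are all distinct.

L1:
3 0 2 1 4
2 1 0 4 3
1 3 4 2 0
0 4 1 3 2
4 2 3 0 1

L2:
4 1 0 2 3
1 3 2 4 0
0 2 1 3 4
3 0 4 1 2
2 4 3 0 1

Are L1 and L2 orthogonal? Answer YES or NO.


Form the n² = 25 superimposed pairs (L1[i][j], L2[i][j]), row by row (rows and columns indexed from 0):
row 0: (3,4) (0,1) (2,0) (1,2) (4,3)
row 1: (2,1) (1,3) (0,2) (4,4) (3,0)
row 2: (1,0) (3,2) (4,1) (2,3) (0,4)
row 3: (0,3) (4,0) (1,4) (3,1) (2,2)
row 4: (4,2) (2,4) (3,3) (0,0) (1,1)
Orthogonality requires all 25 pairs distinct.
Check by first coordinate: for each symbol s of L1, list the L2 entries in the n cells where L1 = s; they must all differ.
  L1 = 0: L2 entries (in reading order) 1, 2, 4, 3, 0 — all 5 distinct ✓
  L1 = 1: L2 entries (in reading order) 2, 3, 0, 4, 1 — all 5 distinct ✓
  L1 = 2: L2 entries (in reading order) 0, 1, 3, 2, 4 — all 5 distinct ✓
  L1 = 3: L2 entries (in reading order) 4, 0, 2, 1, 3 — all 5 distinct ✓
  L1 = 4: L2 entries (in reading order) 3, 4, 1, 0, 2 — all 5 distinct ✓
Every symbol of L1 meets every symbol of L2 exactly once, so all 25 pairs are distinct (25 of 25).
Conclusion: YES.

YES


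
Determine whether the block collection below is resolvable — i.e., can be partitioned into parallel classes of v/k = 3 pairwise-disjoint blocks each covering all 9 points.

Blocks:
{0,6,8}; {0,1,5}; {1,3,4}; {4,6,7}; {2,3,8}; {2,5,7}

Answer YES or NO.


v = 9, block size k = 3, number of blocks = 6.
For resolvability, blocks must partition into parallel classes of size v/k = 3.
Total blocks must therefore be a multiple of 3: 6 = 3·2 + 0 ⇒ divisible ✓.
Greedy packing gives 2 candidate class(es). Each should be a full parallel class (size 3, covers all 9 points).
  Class 1 (3 blocks): {0,6,8}; {1,3,4}; {2,5,7}. Points covered: [0, 1, 2, 3, 4, 5, 6, 7, 8].
  Class 2 (3 blocks): {0,1,5}; {4,6,7}; {2,3,8}. Points covered: [0, 1, 2, 3, 4, 5, 6, 7, 8].
All classes full (size 3)? YES. All classes cover every point? YES.
Resolvable? YES.

YES


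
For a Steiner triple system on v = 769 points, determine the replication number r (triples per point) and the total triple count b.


An STS(v) is a 2-(v, 3, 1) BIBD: block size k = 3, λ = 1.
Replication: r(k − 1) = λ(v − 1) ⇒ r·2 = 769 − 1 = 768 ⇒ r = 384.
Block count: b = v(v − 1)/6 = 769·768/6 = 590592/6 = 98432.
(Check via bk = vr: 98432·3 = 295296 = 769·384 = 295296 ✓.)

r = 384, b = 98432.


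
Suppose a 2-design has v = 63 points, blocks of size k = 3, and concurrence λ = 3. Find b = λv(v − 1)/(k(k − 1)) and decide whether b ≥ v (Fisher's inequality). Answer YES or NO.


r = λ(v − 1)/(k − 1) = 3·62/2 = 93.
b = vr/k = 63·93/3 = 1953.
Fisher's inequality: b ≥ v ⇔ 1953 ≥ 63? YES.

YES


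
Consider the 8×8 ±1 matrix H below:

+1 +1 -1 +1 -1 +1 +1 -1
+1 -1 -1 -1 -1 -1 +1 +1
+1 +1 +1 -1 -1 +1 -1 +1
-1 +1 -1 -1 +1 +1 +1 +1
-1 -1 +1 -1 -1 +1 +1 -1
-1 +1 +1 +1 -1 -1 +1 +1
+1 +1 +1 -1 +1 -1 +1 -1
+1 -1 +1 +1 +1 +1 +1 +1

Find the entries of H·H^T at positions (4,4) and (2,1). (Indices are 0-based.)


Row 1 of H: [1, -1, -1, -1, -1, -1, 1, 1].
Row 2 of H: [1, 1, 1, -1, -1, 1, -1, 1].
Row 4 of H: [-1, -1, 1, -1, -1, 1, 1, -1].
(H·H^T)[4][4] = Σ_j H[4][j]·H[4][j] = (-1)² + (-1)² + (1)² + (-1)² + (-1)² + (1)² + (1)² + (-1)² = 1 + 1 + 1 + 1 + 1 + 1 + 1 + 1 = 8.
(H·H^T)[2][1] = Σ_j H[2][j]·H[1][j] = (1)·(1) + (1)·(-1) + (1)·(-1) + (-1)·(-1) + (-1)·(-1) + (1)·(-1) + (-1)·(1) + (1)·(1) = 1 + -1 + -1 + 1 + 1 + -1 + -1 + 1 = 0.
So rows 2 and 1 are orthogonal; the diagonal entry equals n = 8.

(4,4) entry = 8; (2,1) entry = 0.


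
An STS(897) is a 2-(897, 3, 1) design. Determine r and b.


An STS(v) is a 2-(v, 3, 1) BIBD: block size k = 3, λ = 1.
Replication: r(k − 1) = λ(v − 1) ⇒ r·2 = 897 − 1 = 896 ⇒ r = 448.
Block count: bk = vr ⇒ b·3 = 897·448 = 401856 ⇒ b = 133952.
(Check via b = v(v − 1)/6 = 897·896/6 = 803712/6 = 133952.)

r = 448, b = 133952.


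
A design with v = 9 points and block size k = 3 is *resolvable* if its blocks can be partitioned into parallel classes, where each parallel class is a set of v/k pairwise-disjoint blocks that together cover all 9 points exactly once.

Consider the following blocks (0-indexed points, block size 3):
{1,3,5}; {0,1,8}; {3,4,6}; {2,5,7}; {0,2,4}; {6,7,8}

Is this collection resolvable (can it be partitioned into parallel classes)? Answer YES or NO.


v = 9, block size k = 3, number of blocks = 6.
For resolvability, blocks must partition into parallel classes of size v/k = 3.
Total blocks must therefore be a multiple of 3: 6 = 3·2 + 0 ⇒ divisible ✓.
Greedy packing gives 2 candidate class(es). Each should be a full parallel class (size 3, covers all 9 points).
  Class 1 (3 blocks): {1,3,5}; {0,2,4}; {6,7,8}. Points covered: [0, 1, 2, 3, 4, 5, 6, 7, 8].
  Class 2 (3 blocks): {0,1,8}; {3,4,6}; {2,5,7}. Points covered: [0, 1, 2, 3, 4, 5, 6, 7, 8].
All classes full (size 3)? YES. All classes cover every point? YES.
Resolvable? YES.

YES


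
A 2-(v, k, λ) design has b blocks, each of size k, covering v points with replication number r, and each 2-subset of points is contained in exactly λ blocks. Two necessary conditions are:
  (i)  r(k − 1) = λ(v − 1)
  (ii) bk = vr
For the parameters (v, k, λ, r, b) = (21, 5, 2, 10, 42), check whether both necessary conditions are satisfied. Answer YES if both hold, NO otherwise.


Condition (i): r(k − 1) = 10·4 = 40; λ(v − 1) = 2·20 = 40. Match? YES.
Condition (ii): bk = 42·5 = 210; vr = 21·10 = 210. Match? YES.
Both conditions hold? YES.

YES


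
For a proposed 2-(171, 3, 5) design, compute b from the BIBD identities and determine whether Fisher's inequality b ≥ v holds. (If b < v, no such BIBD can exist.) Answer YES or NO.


b = λv(v − 1)/(k(k − 1)) = 5·171·170/(3·2) = 145350/6 = 24225.
Compare with v = 171: b ≥ v, so Fisher's inequality holds.

YES


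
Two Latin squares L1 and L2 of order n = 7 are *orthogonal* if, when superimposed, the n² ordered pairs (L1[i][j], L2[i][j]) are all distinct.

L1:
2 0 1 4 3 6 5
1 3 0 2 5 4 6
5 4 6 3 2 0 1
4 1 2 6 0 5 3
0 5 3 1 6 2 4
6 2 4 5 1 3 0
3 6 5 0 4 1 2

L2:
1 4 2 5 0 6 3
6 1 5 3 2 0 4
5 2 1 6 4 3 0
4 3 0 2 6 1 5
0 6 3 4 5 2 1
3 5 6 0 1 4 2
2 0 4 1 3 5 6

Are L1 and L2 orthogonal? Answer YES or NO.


Form the n² = 49 superimposed pairs (L1[i][j], L2[i][j]), row by row (rows and columns indexed from 0):
row 0: (2,1) (0,4) (1,2) (4,5) (3,0) (6,6) (5,3)
row 1: (1,6) (3,1) (0,5) (2,3) (5,2) (4,0) (6,4)
row 2: (5,5) (4,2) (6,1) (3,6) (2,4) (0,3) (1,0)
row 3: (4,4) (1,3) (2,0) (6,2) (0,6) (5,1) (3,5)
row 4: (0,0) (5,6) (3,3) (1,4) (6,5) (2,2) (4,1)
row 5: (6,3) (2,5) (4,6) (5,0) (1,1) (3,4) (0,2)
row 6: (3,2) (6,0) (5,4) (0,1) (4,3) (1,5) (2,6)
Orthogonality requires all 49 pairs distinct.
Check by first coordinate: for each symbol s of L1, list the L2 entries in the n cells where L1 = s; they must all differ.
  L1 = 0: L2 entries (in reading order) 4, 5, 3, 6, 0, 2, 1 — all 7 distinct ✓
  L1 = 1: L2 entries (in reading order) 2, 6, 0, 3, 4, 1, 5 — all 7 distinct ✓
  L1 = 2: L2 entries (in reading order) 1, 3, 4, 0, 2, 5, 6 — all 7 distinct ✓
  L1 = 3: L2 entries (in reading order) 0, 1, 6, 5, 3, 4, 2 — all 7 distinct ✓
  L1 = 4: L2 entries (in reading order) 5, 0, 2, 4, 1, 6, 3 — all 7 distinct ✓
  L1 = 5: L2 entries (in reading order) 3, 2, 5, 1, 6, 0, 4 — all 7 distinct ✓
  L1 = 6: L2 entries (in reading order) 6, 4, 1, 2, 5, 3, 0 — all 7 distinct ✓
Every symbol of L1 meets every symbol of L2 exactly once, so all 49 pairs are distinct (49 of 49).
Conclusion: YES.

YES


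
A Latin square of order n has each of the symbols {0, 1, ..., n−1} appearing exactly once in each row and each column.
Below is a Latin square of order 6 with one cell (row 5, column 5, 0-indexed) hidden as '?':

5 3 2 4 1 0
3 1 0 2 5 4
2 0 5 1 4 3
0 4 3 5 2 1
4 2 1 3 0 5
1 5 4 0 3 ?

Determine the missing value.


Row 5 contains symbols [0, 1, 3, 4, 5] — missing [2].
Column 5 contains symbols [0, 1, 3, 4, 5] — missing [2].
The missing symbol must appear in both missing sets; intersection = [2].
Therefore the hidden value is 2.

Missing value = 2.


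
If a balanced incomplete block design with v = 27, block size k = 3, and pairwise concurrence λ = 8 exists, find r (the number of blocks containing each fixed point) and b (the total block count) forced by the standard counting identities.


Any 2-(v, k, λ) BIBD satisfies two necessary conditions:
  (i)  Each point sits in r blocks, and counting incidences through any fixed point gives r(k − 1) = λ(v − 1), so r = λ(v − 1)/(k − 1).
  (ii) Total incidences bk = vr, so b = vr/k.
Step 1: r = λ(v − 1)/(k − 1) = 8·(27 − 1)/(3 − 1) = 8·26/2 = 208/2 = 104.
Step 2: b = vr/k = 27·104/3 = 2808/3 = 936.
Check integrality: r = 104 ∈ Z ✓, b = 936 ∈ Z ✓.
(These identities are necessary conditions: they determine r and b for any design with these parameters, but do not by themselves prove that one exists.)

r = 104, b = 936.


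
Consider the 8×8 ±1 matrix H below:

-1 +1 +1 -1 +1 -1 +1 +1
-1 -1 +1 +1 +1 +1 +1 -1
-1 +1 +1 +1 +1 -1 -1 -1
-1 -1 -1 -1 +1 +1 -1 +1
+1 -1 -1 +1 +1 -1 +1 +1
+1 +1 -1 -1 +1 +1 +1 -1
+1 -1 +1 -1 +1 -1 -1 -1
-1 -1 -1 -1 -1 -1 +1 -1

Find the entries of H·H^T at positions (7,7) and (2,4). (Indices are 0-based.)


Row 2 of H: [-1, 1, 1, 1, 1, -1, -1, -1].
Row 4 of H: [1, -1, -1, 1, 1, -1, 1, 1].
Row 7 of H: [-1, -1, -1, -1, -1, -1, 1, -1].
(H·H^T)[7][7] = Σ_j H[7][j]·H[7][j] = (-1)² + (-1)² + (-1)² + (-1)² + (-1)² + (-1)² + (1)² + (-1)² = 1 + 1 + 1 + 1 + 1 + 1 + 1 + 1 = 8.
(H·H^T)[2][4] = Σ_j H[2][j]·H[4][j] = (-1)·(1) + (1)·(-1) + (1)·(-1) + (1)·(1) + (1)·(1) + (-1)·(-1) + (-1)·(1) + (-1)·(1) = -1 + -1 + -1 + 1 + 1 + 1 + -1 + -1 = -2.
Rows 2 and 4 are not orthogonal (dot product = -2 ≠ 0), so H is not a Hadamard matrix.

(7,7) entry = 8; (2,4) entry = -2.


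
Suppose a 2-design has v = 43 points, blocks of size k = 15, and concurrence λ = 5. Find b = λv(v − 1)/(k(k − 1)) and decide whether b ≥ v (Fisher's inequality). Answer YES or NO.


b = λv(v − 1)/(k(k − 1)) = 5·43·42/(15·14) = 9030/210 = 43.
Compare with v = 43: b ≥ v, so Fisher's inequality holds.

YES


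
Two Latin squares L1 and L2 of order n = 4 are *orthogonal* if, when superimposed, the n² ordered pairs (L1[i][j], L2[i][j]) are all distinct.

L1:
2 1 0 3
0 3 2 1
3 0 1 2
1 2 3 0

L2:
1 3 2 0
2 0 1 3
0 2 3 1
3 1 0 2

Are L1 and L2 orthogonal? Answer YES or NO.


Form the n² = 16 superimposed pairs (L1[i][j], L2[i][j]), row by row (rows and columns indexed from 0):
row 0: (2,1) (1,3) (0,2) (3,0)
row 1: (0,2) (3,0) (2,1) (1,3)
row 2: (3,0) (0,2) (1,3) (2,1)
row 3: (1,3) (2,1) (3,0) (0,2)
Orthogonality requires all 16 pairs distinct.
But the pair (0,2) repeats: cell (0,2) has L1 = 0, L2 = 2, and cell (1,0) has L1 = 0, L2 = 2.
A repeated pair means some other pair never occurs (only 4 distinct pairs out of 16), so the squares are not orthogonal.
Conclusion: NO.

NO


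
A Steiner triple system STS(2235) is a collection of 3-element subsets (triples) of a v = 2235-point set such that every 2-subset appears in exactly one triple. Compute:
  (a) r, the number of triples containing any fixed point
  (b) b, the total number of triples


An STS(v) is a 2-(v, 3, 1) BIBD: block size k = 3, λ = 1.
Replication: r(k − 1) = λ(v − 1) ⇒ r·2 = 2235 − 1 = 2234 ⇒ r = 1117.
Block count: bk = vr ⇒ b·3 = 2235·1117 = 2496495 ⇒ b = 832165.
(Check via b = v(v − 1)/6 = 2235·2234/6 = 4992990/6 = 832165.)

r = 1117, b = 832165.


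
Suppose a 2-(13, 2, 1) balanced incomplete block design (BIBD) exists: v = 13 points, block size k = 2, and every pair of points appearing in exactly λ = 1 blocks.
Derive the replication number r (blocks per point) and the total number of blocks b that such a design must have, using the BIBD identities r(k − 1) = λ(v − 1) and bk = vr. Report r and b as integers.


Any 2-(v, k, λ) BIBD satisfies two necessary conditions:
  (i)  Each point sits in r blocks, and counting incidences through any fixed point gives r(k − 1) = λ(v − 1), so r = λ(v − 1)/(k − 1).
  (ii) Total incidences bk = vr, so b = vr/k.
Step 1: r = λ(v − 1)/(k − 1) = 1·(13 − 1)/(2 − 1) = 1·12/1 = 12/1 = 12.
Step 2: b = vr/k = 13·12/2 = 156/2 = 78.
Check integrality: r = 12 ∈ Z ✓, b = 78 ∈ Z ✓.
(These identities are necessary conditions: they determine r and b for any design with these parameters, but do not by themselves prove that one exists.)

r = 12, b = 78.


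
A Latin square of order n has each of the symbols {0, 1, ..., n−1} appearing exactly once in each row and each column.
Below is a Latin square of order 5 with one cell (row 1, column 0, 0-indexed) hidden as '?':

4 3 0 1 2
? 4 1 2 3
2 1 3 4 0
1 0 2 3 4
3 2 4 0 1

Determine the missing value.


Row 1 contains symbols [1, 2, 3, 4] — missing [0].
Column 0 contains symbols [1, 2, 3, 4] — missing [0].
The missing symbol must appear in both missing sets; intersection = [0].
Therefore the hidden value is 0.

Missing value = 0.


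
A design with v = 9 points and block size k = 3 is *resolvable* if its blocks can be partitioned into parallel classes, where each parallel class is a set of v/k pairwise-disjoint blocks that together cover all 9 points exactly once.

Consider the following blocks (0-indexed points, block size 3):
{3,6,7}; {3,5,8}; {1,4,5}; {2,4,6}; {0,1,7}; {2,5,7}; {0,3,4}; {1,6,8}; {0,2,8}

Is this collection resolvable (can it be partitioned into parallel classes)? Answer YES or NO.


v = 9, block size k = 3, number of blocks = 9.
For resolvability, blocks must partition into parallel classes of size v/k = 3.
Total blocks must therefore be a multiple of 3: 9 = 3·3 + 0 ⇒ divisible ✓.
Greedy packing gives 3 candidate class(es). Each should be a full parallel class (size 3, covers all 9 points).
  Class 1 (3 blocks): {3,6,7}; {1,4,5}; {0,2,8}. Points covered: [0, 1, 2, 3, 4, 5, 6, 7, 8].
  Class 2 (3 blocks): {3,5,8}; {2,4,6}; {0,1,7}. Points covered: [0, 1, 2, 3, 4, 5, 6, 7, 8].
  Class 3 (3 blocks): {2,5,7}; {0,3,4}; {1,6,8}. Points covered: [0, 1, 2, 3, 4, 5, 6, 7, 8].
All classes full (size 3)? YES. All classes cover every point? YES.
Resolvable? YES.

YES


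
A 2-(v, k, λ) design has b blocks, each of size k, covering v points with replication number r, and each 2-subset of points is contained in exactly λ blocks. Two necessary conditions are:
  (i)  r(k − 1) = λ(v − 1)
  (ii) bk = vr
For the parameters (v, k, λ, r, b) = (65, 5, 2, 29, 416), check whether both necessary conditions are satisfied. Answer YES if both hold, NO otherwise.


Condition (i): r(k − 1) = 29·4 = 116; λ(v − 1) = 2·64 = 128. Match? NO.
Condition (ii): bk = 416·5 = 2080; vr = 65·29 = 1885. Match? NO.
Both conditions hold? NO.

NO
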